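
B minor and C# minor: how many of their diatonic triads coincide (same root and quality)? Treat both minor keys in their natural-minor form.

2

Diatonic triads of B minor (natural minor): Bm (i), C#dim (ii°), D (III), Em (iv), F#m (v), G (VI), A (VII).
Diatonic triads of C# minor (natural minor): C#m (i), D#dim (ii°), E (III), F#m (iv), G#m (v), A (VI), B (VII).
Matching root and quality in both lists: F#m, A.
That gives 2 common triads.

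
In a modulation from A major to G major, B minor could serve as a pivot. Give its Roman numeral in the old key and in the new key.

The scale of A major is A B C# D E F# G#; B is degree 2, and the triad built there (B-D-F#) is minor, so it is ii.
The scale of G major is G A B C D E F#; B is degree 3, and the triad built there (B-D-F#) is minor, so it is iii.

ii in A major; iii in G major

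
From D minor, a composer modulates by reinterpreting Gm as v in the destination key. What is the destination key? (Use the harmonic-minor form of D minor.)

C minor

The numeral v denotes a minor triad on scale degree 5. With G on degree 5, the tonic of the new key is C.
Degree 5 carries a minor triad in natural-minor keys, so the destination is C minor.
Check: the diatonic triads of C minor (natural minor) are Cm (i), Ddim (ii°), E♭ (III), Fm (iv), Gm (v), A♭ (VI), B♭ (VII) — Gm is indeed v.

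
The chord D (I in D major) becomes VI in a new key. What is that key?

F# minor

The numeral VI denotes a major triad on scale degree 6. With D on degree 6, the tonic of the new key is F#.
Degree 6 carries a major triad in minor keys, so the destination is F# minor.
Check: the diatonic triads of F# minor (natural minor) are F#m (i), G#dim (ii°), A (III), Bm (iv), C#m (v), D (VI), E (VII) — D is indeed VI.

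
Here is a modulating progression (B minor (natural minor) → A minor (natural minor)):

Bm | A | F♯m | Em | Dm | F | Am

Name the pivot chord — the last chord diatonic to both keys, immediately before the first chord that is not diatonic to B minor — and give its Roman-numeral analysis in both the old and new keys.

Em — iv in B minor, v in A minor

Chords diatonic to B minor: Bm, C♯dim, D, Em, F♯m, G, A.
Reading the progression, the first chord not in that set is Dm, so the modulation leaves B minor there.
The chord immediately before Dm is Em, which is diatonic to both keys: iv in B minor and v in A minor.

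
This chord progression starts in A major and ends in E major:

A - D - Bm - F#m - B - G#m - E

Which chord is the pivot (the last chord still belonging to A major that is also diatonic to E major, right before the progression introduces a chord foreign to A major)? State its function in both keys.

Chords diatonic to A major: A, Bm, C#m, D, E, F#m, G#dim.
Reading the progression, the first chord not in that set is B, so the modulation leaves A major there.
The chord immediately before B is F#m, which is diatonic to both keys: vi in A major and ii in E major.

F#m — vi in A major, ii in E major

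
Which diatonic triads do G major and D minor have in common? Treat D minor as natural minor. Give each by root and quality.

Am, C

Triads in G major: G (I), Am (ii), Bm (iii), C (IV), D (V), Em (vi), F♯dim (vii°).
Triads in D minor (natural minor): Dm (i), Edim (ii°), F (III), Gm (iv), Am (v), B♭ (VI), C (VII).
Shared triads with their functions: Am (ii in G major, v in D minor); C (IV in G major, VII in D minor).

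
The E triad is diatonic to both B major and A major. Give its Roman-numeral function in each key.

IV in B major; V in A major

The scale of B major is B C# D# E F# G# A#; E is degree 4, and the triad built there (E-G#-B) is major, so it is IV.
The scale of A major is A B C# D E F# G#; E is degree 5, and the triad built there (E-G#-B) is major, so it is V.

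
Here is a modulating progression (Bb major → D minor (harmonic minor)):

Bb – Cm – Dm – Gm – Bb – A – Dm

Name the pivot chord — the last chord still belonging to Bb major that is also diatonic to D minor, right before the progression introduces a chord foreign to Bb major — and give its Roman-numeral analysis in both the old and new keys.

Bb — I in Bb major, VI in D minor

Chords diatonic to Bb major: Bb, Cm, Dm, Eb, F, Gm, Adim.
Reading the progression, the first chord not in that set is A, so the modulation leaves Bb major there.
The chord immediately before A is Bb, which is diatonic to both keys: I in Bb major and VI in D minor.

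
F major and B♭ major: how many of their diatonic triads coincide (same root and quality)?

4

Diatonic triads of F major: F major (I), G minor (ii), A minor (iii), B♭ major (IV), C major (V), D minor (vi), E diminished (vii°).
Diatonic triads of B♭ major: B♭ major (I), C minor (ii), D minor (iii), E♭ major (IV), F major (V), G minor (vi), A diminished (vii°).
Matching root and quality in both lists: F major, G minor, B♭ major, D minor.
That gives 4 common triads.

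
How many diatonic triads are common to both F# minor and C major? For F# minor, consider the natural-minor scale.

0

Diatonic triads of F# minor (natural minor): F# minor (i), G# diminished (ii°), A major (III), B minor (iv), C# minor (v), D major (VI), E major (VII).
Diatonic triads of C major: C major (I), D minor (ii), E minor (iii), F major (IV), G major (V), A minor (vi), B diminished (vii°).
No triad has the same root and quality in both keys.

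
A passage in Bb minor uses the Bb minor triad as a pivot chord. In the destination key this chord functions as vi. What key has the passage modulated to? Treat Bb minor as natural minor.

Db major

The numeral vi denotes a minor triad on scale degree 6. With Bb on degree 6, the tonic of the new key is Db.
Degree 6 carries a minor triad in major keys, so the destination is Db major.
Check: the diatonic triads of Db major are Db (I), Ebm (ii), Fm (iii), Gb (IV), Ab (V), Bbm (vi), Cdim (vii°) — Bb minor is indeed vi.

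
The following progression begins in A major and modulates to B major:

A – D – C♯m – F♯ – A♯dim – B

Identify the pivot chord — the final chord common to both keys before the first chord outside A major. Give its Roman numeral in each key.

Chords diatonic to A major: A, Bm, C♯m, D, E, F♯m, G♯dim.
Reading the progression, the first chord not in that set is F♯, so the modulation leaves A major there.
The chord immediately before F♯ is C♯m, which is diatonic to both keys: iii in A major and ii in B major.

C♯m — iii in A major, ii in B major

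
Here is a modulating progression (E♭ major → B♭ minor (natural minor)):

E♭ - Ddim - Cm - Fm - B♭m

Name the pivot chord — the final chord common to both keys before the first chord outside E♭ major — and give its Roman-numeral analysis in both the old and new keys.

Fm — ii in E♭ major, v in B♭ minor

Chords diatonic to E♭ major: E♭, Fm, Gm, A♭, B♭, Cm, Ddim.
Reading the progression, the first chord not in that set is B♭m, so the modulation leaves E♭ major there.
The chord immediately before B♭m is Fm, which is diatonic to both keys: ii in E♭ major and v in B♭ minor.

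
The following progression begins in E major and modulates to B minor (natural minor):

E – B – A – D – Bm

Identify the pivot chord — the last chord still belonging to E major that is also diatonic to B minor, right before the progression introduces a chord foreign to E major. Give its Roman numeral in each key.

A — IV in E major, VII in B minor

Chords diatonic to E major: E, F#m, G#m, A, B, C#m, D#dim.
Reading the progression, the first chord not in that set is D, so the modulation leaves E major there.
The chord immediately before D is A, which is diatonic to both keys: IV in E major and VII in B minor.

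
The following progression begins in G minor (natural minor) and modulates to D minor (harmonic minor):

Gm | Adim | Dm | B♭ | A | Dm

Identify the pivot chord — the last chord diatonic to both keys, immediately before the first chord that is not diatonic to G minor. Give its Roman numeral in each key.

Chords diatonic to G minor: Gm, Adim, B♭, Cm, Dm, E♭, F.
Reading the progression, the first chord not in that set is A, so the modulation leaves G minor there.
The chord immediately before A is B♭, which is diatonic to both keys: III in G minor and VI in D minor.

B♭ — III in G minor, VI in D minor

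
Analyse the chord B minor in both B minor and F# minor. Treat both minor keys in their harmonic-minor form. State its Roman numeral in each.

i in B minor; iv in F# minor

The scale of B minor (harmonic minor) is B C# D E F# G A#; B is degree 1, and the triad built there (B-D-F#) is minor, so it is i.
The scale of F# minor (harmonic minor) is F# G# A B C# D E#; B is degree 4, and the triad built there (B-D-F#) is minor, so it is iv.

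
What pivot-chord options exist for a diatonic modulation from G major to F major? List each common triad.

Am, C

Triads in G major: G (I), Am (ii), Bm (iii), C (IV), D (V), Em (vi), F#dim (vii°).
Triads in F major: F (I), Gm (ii), Am (iii), Bb (IV), C (V), Dm (vi), Edim (vii°).
Shared triads with their functions: Am (ii in G major, iii in F major); C (IV in G major, V in F major).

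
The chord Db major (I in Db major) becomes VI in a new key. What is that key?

F minor

The numeral VI denotes a major triad on scale degree 6. With Db on degree 6, the tonic of the new key is F.
Degree 6 carries a major triad in minor keys, so the destination is F minor.
Check: the diatonic triads of F minor (natural minor) are Fm (i), Gdim (ii°), Ab (III), Bbm (iv), Cm (v), Db (VI), Eb (VII) — Db major is indeed VI.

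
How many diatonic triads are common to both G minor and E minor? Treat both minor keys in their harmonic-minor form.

1

Diatonic triads of G minor (harmonic minor): Gm (i), Adim (ii°), B♭aug (III+), Cm (iv), D (V), E♭ (VI), F♯dim (vii°).
Diatonic triads of E minor (harmonic minor): Em (i), F♯dim (ii°), Gaug (III+), Am (iv), B (V), C (VI), D♯dim (vii°).
Matching root and quality in both lists: F♯dim.
That gives 1 common triad.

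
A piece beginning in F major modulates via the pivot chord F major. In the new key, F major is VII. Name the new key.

G minor

The numeral VII denotes a major triad on scale degree 7. With F on degree 7, the tonic of the new key is G.
Degree 7 carries a major triad in natural-minor keys, so the destination is G minor.
Check: the diatonic triads of G minor (natural minor) are Gm (i), Adim (ii°), B♭ (III), Cm (iv), Dm (v), E♭ (VI), F (VII) — F major is indeed VII.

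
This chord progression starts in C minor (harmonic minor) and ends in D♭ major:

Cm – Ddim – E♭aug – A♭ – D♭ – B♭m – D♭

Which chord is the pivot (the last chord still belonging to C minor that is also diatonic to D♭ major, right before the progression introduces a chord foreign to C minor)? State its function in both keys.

Chords diatonic to C minor: Cm, Ddim, E♭aug, Fm, G, A♭, Bdim.
Reading the progression, the first chord not in that set is D♭, so the modulation leaves C minor there.
The chord immediately before D♭ is A♭, which is diatonic to both keys: VI in C minor and V in D♭ major.

A♭ — VI in C minor, V in D♭ major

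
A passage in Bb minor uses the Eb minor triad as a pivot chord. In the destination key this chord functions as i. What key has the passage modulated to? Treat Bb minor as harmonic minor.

Eb minor

The numeral i denotes a minor triad on scale degree 1. With Eb on degree 1, the tonic of the new key is Eb.
Degree 1 carries a minor triad in minor keys, so the destination is Eb minor.
Check: the diatonic triads of Eb minor (natural minor) are Ebm (i), Fdim (ii°), Gb (III), Abm (iv), Bbm (v), Cb (VI), Db (VII) — Eb minor is indeed i.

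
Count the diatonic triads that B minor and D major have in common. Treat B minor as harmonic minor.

Diatonic triads of B minor (harmonic minor): Bm (i), C#dim (ii°), Daug (III+), Em (iv), F# (V), G (VI), A#dim (vii°).
Diatonic triads of D major: D (I), Em (ii), F#m (iii), G (IV), A (V), Bm (vi), C#dim (vii°).
Matching root and quality in both lists: Bm, C#dim, Em, G.
That gives 4 common triads.

4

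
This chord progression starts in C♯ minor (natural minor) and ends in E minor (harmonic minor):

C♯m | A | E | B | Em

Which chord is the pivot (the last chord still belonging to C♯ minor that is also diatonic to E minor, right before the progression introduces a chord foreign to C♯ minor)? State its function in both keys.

B — VII in C♯ minor, V in E minor

Chords diatonic to C♯ minor: C♯m, D♯dim, E, F♯m, G♯m, A, B.
Reading the progression, the first chord not in that set is Em, so the modulation leaves C♯ minor there.
The chord immediately before Em is B, which is diatonic to both keys: VII in C♯ minor and V in E minor.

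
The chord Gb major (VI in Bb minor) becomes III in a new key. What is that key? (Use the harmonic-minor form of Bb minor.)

The numeral III denotes a major triad on scale degree 3. With Gb on degree 3, the tonic of the new key is Eb.
Degree 3 carries a major triad in natural-minor keys, so the destination is Eb minor.
Check: the diatonic triads of Eb minor (natural minor) are Ebm (i), Fdim (ii°), Gb (III), Abm (iv), Bbm (v), Cb (VI), Db (VII) — Gb major is indeed III.

Eb minor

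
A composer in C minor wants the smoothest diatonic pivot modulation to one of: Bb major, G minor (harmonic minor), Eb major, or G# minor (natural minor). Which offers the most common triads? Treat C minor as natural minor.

Triads of C minor (natural minor): C minor (i), D diminished (ii°), Eb major (III), F minor (iv), G minor (v), Ab major (VI), Bb major (VII).
Bb major shares 4: Cm, Eb, Gm, Bb.
G minor (harmonic minor) shares 3: Cm, Eb, Gm.
Eb major shares 7: Cm, Ddim, Eb, Fm, Gm, Ab, Bb.
G# minor (natural minor) shares 0: none.
The most common triads (7) are shared with Eb major.

Eb major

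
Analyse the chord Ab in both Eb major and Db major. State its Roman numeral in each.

IV in Eb major; V in Db major

The scale of Eb major is Eb F G Ab Bb C D; Ab is degree 4, and the triad built there (Ab-C-Eb) is major, so it is IV.
The scale of Db major is Db Eb F Gb Ab Bb C; Ab is degree 5, and the triad built there (Ab-C-Eb) is major, so it is V.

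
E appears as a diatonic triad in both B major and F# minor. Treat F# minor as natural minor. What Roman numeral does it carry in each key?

The scale of B major is B C# D# E F# G# A#; E is degree 4, and the triad built there (E-G#-B) is major, so it is IV.
The scale of F# minor (natural minor) is F# G# A B C# D E; E is degree 7, and the triad built there (E-G#-B) is major, so it is VII.

IV in B major; VII in F# minor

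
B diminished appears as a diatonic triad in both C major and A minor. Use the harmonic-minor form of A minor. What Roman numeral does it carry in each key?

The scale of C major is C D E F G A B; B is degree 7, and the triad built there (B-D-F) is diminished, so it is vii°.
The scale of A minor (harmonic minor) is A B C D E F G#; B is degree 2, and the triad built there (B-D-F) is diminished, so it is ii°.

vii° in C major; ii° in A minor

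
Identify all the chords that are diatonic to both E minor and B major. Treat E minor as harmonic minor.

Triads in E minor (harmonic minor): E minor (i), F# diminished (ii°), G augmented (III+), A minor (iv), B major (V), C major (VI), D# diminished (vii°).
Triads in B major: B major (I), C# minor (ii), D# minor (iii), E major (IV), F# major (V), G# minor (vi), A# diminished (vii°).
Shared triads with their functions: B major (V in E minor, I in B major).

B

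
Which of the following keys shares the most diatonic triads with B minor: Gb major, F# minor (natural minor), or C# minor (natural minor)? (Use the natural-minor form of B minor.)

Triads of B minor (natural minor): Bm (i), C#dim (ii°), D (III), Em (iv), F#m (v), G (VI), A (VII).
Gb major shares 0: none.
F# minor (natural minor) shares 4: Bm, D, F#m, A.
C# minor (natural minor) shares 2: F#m, A.
The most common triads (4) are shared with F# minor.

F# minor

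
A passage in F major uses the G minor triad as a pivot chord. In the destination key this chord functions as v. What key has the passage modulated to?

C minor

The numeral v denotes a minor triad on scale degree 5. With G on degree 5, the tonic of the new key is C.
Degree 5 carries a minor triad in natural-minor keys, so the destination is C minor.
Check: the diatonic triads of C minor (natural minor) are Cm (i), Ddim (ii°), E♭ (III), Fm (iv), Gm (v), A♭ (VI), B♭ (VII) — G minor is indeed v.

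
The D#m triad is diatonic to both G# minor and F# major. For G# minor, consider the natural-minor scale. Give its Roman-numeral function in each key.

The scale of G# minor (natural minor) is G# A# B C# D# E F#; D# is degree 5, and the triad built there (D#-F#-A#) is minor, so it is v.
The scale of F# major is F# G# A# B C# D# E#; D# is degree 6, and the triad built there (D#-F#-A#) is minor, so it is vi.

v in G# minor; vi in F# major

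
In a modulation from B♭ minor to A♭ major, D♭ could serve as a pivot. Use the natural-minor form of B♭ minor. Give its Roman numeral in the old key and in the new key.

III in B♭ minor; IV in A♭ major

The scale of B♭ minor (natural minor) is B♭ C D♭ E♭ F G♭ A♭; D♭ is degree 3, and the triad built there (D♭-F-A♭) is major, so it is III.
The scale of A♭ major is A♭ B♭ C D♭ E♭ F G; D♭ is degree 4, and the triad built there (D♭-F-A♭) is major, so it is IV.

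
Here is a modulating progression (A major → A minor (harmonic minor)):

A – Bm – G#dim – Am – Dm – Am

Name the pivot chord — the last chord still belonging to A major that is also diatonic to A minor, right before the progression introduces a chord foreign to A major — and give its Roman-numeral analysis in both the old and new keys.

G#dim — vii° in A major, vii° in A minor

Chords diatonic to A major: A, Bm, C#m, D, E, F#m, G#dim.
Reading the progression, the first chord not in that set is Am, so the modulation leaves A major there.
The chord immediately before Am is G#dim, which is diatonic to both keys: vii° in A major and vii° in A minor.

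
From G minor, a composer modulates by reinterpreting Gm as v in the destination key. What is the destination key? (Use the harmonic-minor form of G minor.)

The numeral v denotes a minor triad on scale degree 5. With G on degree 5, the tonic of the new key is C.
Degree 5 carries a minor triad in natural-minor keys, so the destination is C minor.
Check: the diatonic triads of C minor (natural minor) are Cm (i), Ddim (ii°), Eb (III), Fm (iv), Gm (v), Ab (VI), Bb (VII) — Gm is indeed v.

C minor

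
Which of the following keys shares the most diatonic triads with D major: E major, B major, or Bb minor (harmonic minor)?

Triads of D major: D (I), Em (ii), F#m (iii), G (IV), A (V), Bm (vi), C#dim (vii°).
E major shares 2: F#m, A.
B major shares 0: none.
Bb minor (harmonic minor) shares 0: none.
The most common triads (2) are shared with E major.

E major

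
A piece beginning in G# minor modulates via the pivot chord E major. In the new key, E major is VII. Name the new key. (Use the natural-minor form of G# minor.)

The numeral VII denotes a major triad on scale degree 7. With E on degree 7, the tonic of the new key is F#.
Degree 7 carries a major triad in natural-minor keys, so the destination is F# minor.
Check: the diatonic triads of F# minor (natural minor) are F#m (i), G#dim (ii°), A (III), Bm (iv), C#m (v), D (VI), E (VII) — E major is indeed VII.

F# minor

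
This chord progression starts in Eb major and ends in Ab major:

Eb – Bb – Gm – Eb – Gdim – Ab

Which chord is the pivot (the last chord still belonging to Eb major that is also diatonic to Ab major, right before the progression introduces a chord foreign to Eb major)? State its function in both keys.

Chords diatonic to Eb major: Eb, Fm, Gm, Ab, Bb, Cm, Ddim.
Reading the progression, the first chord not in that set is Gdim, so the modulation leaves Eb major there.
The chord immediately before Gdim is Eb, which is diatonic to both keys: I in Eb major and V in Ab major.

Eb — I in Eb major, V in Ab major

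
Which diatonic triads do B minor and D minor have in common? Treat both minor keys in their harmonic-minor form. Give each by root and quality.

C#dim

Triads in B minor (harmonic minor): Bm (i), C#dim (ii°), Daug (III+), Em (iv), F# (V), G (VI), A#dim (vii°).
Triads in D minor (harmonic minor): Dm (i), Edim (ii°), Faug (III+), Gm (iv), A (V), Bb (VI), C#dim (vii°).
Shared triads with their functions: C#dim (ii° in B minor, vii° in D minor).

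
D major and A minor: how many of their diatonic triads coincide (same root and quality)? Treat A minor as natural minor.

2

Diatonic triads of D major: D (I), Em (ii), F♯m (iii), G (IV), A (V), Bm (vi), C♯dim (vii°).
Diatonic triads of A minor (natural minor): Am (i), Bdim (ii°), C (III), Dm (iv), Em (v), F (VI), G (VII).
Matching root and quality in both lists: Em, G.
That gives 2 common triads.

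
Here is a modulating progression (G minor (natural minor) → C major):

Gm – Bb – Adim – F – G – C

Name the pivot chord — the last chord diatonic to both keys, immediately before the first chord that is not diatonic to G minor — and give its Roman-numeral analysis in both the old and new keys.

Chords diatonic to G minor: Gm, Adim, Bb, Cm, Dm, Eb, F.
Reading the progression, the first chord not in that set is G, so the modulation leaves G minor there.
The chord immediately before G is F, which is diatonic to both keys: VII in G minor and IV in C major.

F — VII in G minor, IV in C major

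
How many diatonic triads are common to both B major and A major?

Diatonic triads of B major: B major (I), C# minor (ii), D# minor (iii), E major (IV), F# major (V), G# minor (vi), A# diminished (vii°).
Diatonic triads of A major: A major (I), B minor (ii), C# minor (iii), D major (IV), E major (V), F# minor (vi), G# diminished (vii°).
Matching root and quality in both lists: C# minor, E major.
That gives 2 common triads.

2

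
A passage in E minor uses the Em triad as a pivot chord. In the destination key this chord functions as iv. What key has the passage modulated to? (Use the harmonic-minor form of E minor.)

B minor

The numeral iv denotes a minor triad on scale degree 4. With E on degree 4, the tonic of the new key is B.
Degree 4 carries a minor triad in minor keys, so the destination is B minor.
Check: the diatonic triads of B minor (natural minor) are Bm (i), C#dim (ii°), D (III), Em (iv), F#m (v), G (VI), A (VII) — Em is indeed iv.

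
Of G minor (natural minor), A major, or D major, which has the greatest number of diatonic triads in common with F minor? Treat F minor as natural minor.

G minor

Triads of F minor (natural minor): F minor (i), G diminished (ii°), Ab major (III), Bb minor (iv), C minor (v), Db major (VI), Eb major (VII).
G minor (natural minor) shares 2: Cm, Eb.
A major shares 0: none.
D major shares 0: none.
The most common triads (2) are shared with G minor.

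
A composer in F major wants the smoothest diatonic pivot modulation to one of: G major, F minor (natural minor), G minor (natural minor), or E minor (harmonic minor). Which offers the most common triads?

G minor

Triads of F major: F major (I), G minor (ii), A minor (iii), Bb major (IV), C major (V), D minor (vi), E diminished (vii°).
G major shares 2: Am, C.
F minor (natural minor) shares 0: none.
G minor (natural minor) shares 4: F, Gm, Bb, Dm.
E minor (harmonic minor) shares 2: Am, C.
The most common triads (4) are shared with G minor.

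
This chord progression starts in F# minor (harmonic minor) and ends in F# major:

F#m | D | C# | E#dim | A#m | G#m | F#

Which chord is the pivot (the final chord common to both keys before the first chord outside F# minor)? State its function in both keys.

Chords diatonic to F# minor: F#m, G#dim, Aaug, Bm, C#, D, E#dim.
Reading the progression, the first chord not in that set is A#m, so the modulation leaves F# minor there.
The chord immediately before A#m is E#dim, which is diatonic to both keys: vii° in F# minor and vii° in F# major.

E#dim — vii° in F# minor, vii° in F# major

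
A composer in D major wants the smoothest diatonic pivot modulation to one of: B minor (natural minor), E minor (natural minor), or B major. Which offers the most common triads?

Triads of D major: D major (I), E minor (ii), F♯ minor (iii), G major (IV), A major (V), B minor (vi), C♯ diminished (vii°).
B minor (natural minor) shares 7: D, Em, F♯m, G, A, Bm, C♯dim.
E minor (natural minor) shares 4: D, Em, G, Bm.
B major shares 0: none.
The most common triads (7) are shared with B minor.

B minor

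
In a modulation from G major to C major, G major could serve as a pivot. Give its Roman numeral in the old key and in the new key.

The scale of G major is G A B C D E F♯; G is degree 1, and the triad built there (G-B-D) is major, so it is I.
The scale of C major is C D E F G A B; G is degree 5, and the triad built there (G-B-D) is major, so it is V.

I in G major; V in C major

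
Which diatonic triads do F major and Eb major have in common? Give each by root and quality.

Gm, Bb

Triads in F major: F (I), Gm (ii), Am (iii), Bb (IV), C (V), Dm (vi), Edim (vii°).
Triads in Eb major: Eb (I), Fm (ii), Gm (iii), Ab (IV), Bb (V), Cm (vi), Ddim (vii°).
Shared triads with their functions: Gm (ii in F major, iii in Eb major); Bb (IV in F major, V in Eb major).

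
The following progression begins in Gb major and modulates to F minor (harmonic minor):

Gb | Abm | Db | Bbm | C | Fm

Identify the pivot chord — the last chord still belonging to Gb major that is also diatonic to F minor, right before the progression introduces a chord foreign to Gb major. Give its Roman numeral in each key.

Chords diatonic to Gb major: Gb, Abm, Bbm, Cb, Db, Ebm, Fdim.
Reading the progression, the first chord not in that set is C, so the modulation leaves Gb major there.
The chord immediately before C is Bbm, which is diatonic to both keys: iii in Gb major and iv in F minor.

Bbm — iii in Gb major, iv in F minor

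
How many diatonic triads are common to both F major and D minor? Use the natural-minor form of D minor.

Diatonic triads of F major: F (I), Gm (ii), Am (iii), B♭ (IV), C (V), Dm (vi), Edim (vii°).
Diatonic triads of D minor (natural minor): Dm (i), Edim (ii°), F (III), Gm (iv), Am (v), B♭ (VI), C (VII).
Matching root and quality in both lists: F, Gm, Am, B♭, C, Dm, Edim.
That gives 7 common triads.

7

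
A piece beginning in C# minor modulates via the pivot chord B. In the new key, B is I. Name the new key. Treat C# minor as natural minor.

The numeral I denotes a major triad on scale degree 1. With B on degree 1, the tonic of the new key is B.
Degree 1 carries a major triad in major keys, so the destination is B major.
Check: the diatonic triads of B major are B (I), C#m (ii), D#m (iii), E (IV), F# (V), G#m (vi), A#dim (vii°) — B is indeed I.

B major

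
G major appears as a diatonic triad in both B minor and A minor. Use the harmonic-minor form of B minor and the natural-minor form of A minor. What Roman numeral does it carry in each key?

The scale of B minor (harmonic minor) is B C# D E F# G A#; G is degree 6, and the triad built there (G-B-D) is major, so it is VI.
The scale of A minor (natural minor) is A B C D E F G; G is degree 7, and the triad built there (G-B-D) is major, so it is VII.

VI in B minor; VII in A minor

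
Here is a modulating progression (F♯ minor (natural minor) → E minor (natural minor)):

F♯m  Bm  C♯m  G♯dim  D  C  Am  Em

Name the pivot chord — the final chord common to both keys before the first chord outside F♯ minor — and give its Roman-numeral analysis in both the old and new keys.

D — VI in F♯ minor, VII in E minor

Chords diatonic to F♯ minor: F♯m, G♯dim, A, Bm, C♯m, D, E.
Reading the progression, the first chord not in that set is C, so the modulation leaves F♯ minor there.
The chord immediately before C is D, which is diatonic to both keys: VI in F♯ minor and VII in E minor.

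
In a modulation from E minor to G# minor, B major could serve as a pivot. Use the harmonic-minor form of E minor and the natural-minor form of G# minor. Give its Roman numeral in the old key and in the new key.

The scale of E minor (harmonic minor) is E F# G A B C D#; B is degree 5, and the triad built there (B-D#-F#) is major, so it is V.
The scale of G# minor (natural minor) is G# A# B C# D# E F#; B is degree 3, and the triad built there (B-D#-F#) is major, so it is III.

V in E minor; III in G# minor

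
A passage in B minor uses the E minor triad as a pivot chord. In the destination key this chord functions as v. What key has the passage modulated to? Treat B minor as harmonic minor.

A minor

The numeral v denotes a minor triad on scale degree 5. With E on degree 5, the tonic of the new key is A.
Degree 5 carries a minor triad in natural-minor keys, so the destination is A minor.
Check: the diatonic triads of A minor (natural minor) are Am (i), Bdim (ii°), C (III), Dm (iv), Em (v), F (VI), G (VII) — E minor is indeed v.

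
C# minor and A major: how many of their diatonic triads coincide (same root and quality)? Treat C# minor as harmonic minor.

Diatonic triads of C# minor (harmonic minor): C#m (i), D#dim (ii°), Eaug (III+), F#m (iv), G# (V), A (VI), B#dim (vii°).
Diatonic triads of A major: A (I), Bm (ii), C#m (iii), D (IV), E (V), F#m (vi), G#dim (vii°).
Matching root and quality in both lists: C#m, F#m, A.
That gives 3 common triads.

3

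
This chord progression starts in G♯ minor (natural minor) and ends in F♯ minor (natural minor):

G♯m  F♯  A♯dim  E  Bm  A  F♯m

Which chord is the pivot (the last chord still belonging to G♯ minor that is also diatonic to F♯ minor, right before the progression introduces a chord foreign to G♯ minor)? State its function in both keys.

E — VI in G♯ minor, VII in F♯ minor

Chords diatonic to G♯ minor: G♯m, A♯dim, B, C♯m, D♯m, E, F♯.
Reading the progression, the first chord not in that set is Bm, so the modulation leaves G♯ minor there.
The chord immediately before Bm is E, which is diatonic to both keys: VI in G♯ minor and VII in F♯ minor.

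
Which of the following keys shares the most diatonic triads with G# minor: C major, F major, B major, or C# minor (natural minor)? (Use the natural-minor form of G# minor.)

Triads of G# minor (natural minor): G#m (i), A#dim (ii°), B (III), C#m (iv), D#m (v), E (VI), F# (VII).
C major shares 0: none.
F major shares 0: none.
B major shares 7: G#m, A#dim, B, C#m, D#m, E, F#.
C# minor (natural minor) shares 4: G#m, B, C#m, E.
The most common triads (7) are shared with B major.

B major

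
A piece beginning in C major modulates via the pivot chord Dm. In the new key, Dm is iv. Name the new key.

The numeral iv denotes a minor triad on scale degree 4. With D on degree 4, the tonic of the new key is A.
Degree 4 carries a minor triad in minor keys, so the destination is A minor.
Check: the diatonic triads of A minor (natural minor) are Am (i), Bdim (ii°), C (III), Dm (iv), Em (v), F (VI), G (VII) — Dm is indeed iv.

A minor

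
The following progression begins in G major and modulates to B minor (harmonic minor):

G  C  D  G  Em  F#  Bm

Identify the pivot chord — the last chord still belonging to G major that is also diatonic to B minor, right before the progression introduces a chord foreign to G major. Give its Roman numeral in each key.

Chords diatonic to G major: G, Am, Bm, C, D, Em, F#dim.
Reading the progression, the first chord not in that set is F#, so the modulation leaves G major there.
The chord immediately before F# is Em, which is diatonic to both keys: vi in G major and iv in B minor.

Em — vi in G major, iv in B minor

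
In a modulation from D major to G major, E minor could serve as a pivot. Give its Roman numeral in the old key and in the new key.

The scale of D major is D E F♯ G A B C♯; E is degree 2, and the triad built there (E-G-B) is minor, so it is ii.
The scale of G major is G A B C D E F♯; E is degree 6, and the triad built there (E-G-B) is minor, so it is vi.

ii in D major; vi in G major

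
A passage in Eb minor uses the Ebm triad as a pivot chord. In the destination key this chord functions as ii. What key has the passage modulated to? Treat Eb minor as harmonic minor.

The numeral ii denotes a minor triad on scale degree 2. With Eb on degree 2, the tonic of the new key is Db.
Degree 2 carries a minor triad in major keys, so the destination is Db major.
Check: the diatonic triads of Db major are Db (I), Ebm (ii), Fm (iii), Gb (IV), Ab (V), Bbm (vi), Cdim (vii°) — Ebm is indeed ii.

Db major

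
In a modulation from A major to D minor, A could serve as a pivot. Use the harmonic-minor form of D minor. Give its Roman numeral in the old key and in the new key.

I in A major; V in D minor

The scale of A major is A B C# D E F# G#; A is degree 1, and the triad built there (A-C#-E) is major, so it is I.
The scale of D minor (harmonic minor) is D E F G A Bb C#; A is degree 5, and the triad built there (A-C#-E) is major, so it is V.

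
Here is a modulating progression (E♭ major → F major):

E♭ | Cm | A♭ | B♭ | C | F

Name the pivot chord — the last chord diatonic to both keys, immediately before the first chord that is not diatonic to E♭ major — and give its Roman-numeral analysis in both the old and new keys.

Chords diatonic to E♭ major: E♭, Fm, Gm, A♭, B♭, Cm, Ddim.
Reading the progression, the first chord not in that set is C, so the modulation leaves E♭ major there.
The chord immediately before C is B♭, which is diatonic to both keys: V in E♭ major and IV in F major.

B♭ — V in E♭ major, IV in F major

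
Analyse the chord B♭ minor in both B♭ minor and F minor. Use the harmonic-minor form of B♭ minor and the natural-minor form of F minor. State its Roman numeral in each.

The scale of B♭ minor (harmonic minor) is B♭ C D♭ E♭ F G♭ A; B♭ is degree 1, and the triad built there (B♭-D♭-F) is minor, so it is i.
The scale of F minor (natural minor) is F G A♭ B♭ C D♭ E♭; B♭ is degree 4, and the triad built there (B♭-D♭-F) is minor, so it is iv.

i in B♭ minor; iv in F minor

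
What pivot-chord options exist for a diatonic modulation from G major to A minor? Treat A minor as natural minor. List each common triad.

G, Am, C, Em

Triads in G major: G (I), Am (ii), Bm (iii), C (IV), D (V), Em (vi), F#dim (vii°).
Triads in A minor (natural minor): Am (i), Bdim (ii°), C (III), Dm (iv), Em (v), F (VI), G (VII).
Shared triads with their functions: G (I in G major, VII in A minor); Am (ii in G major, i in A minor); C (IV in G major, III in A minor); Em (vi in G major, v in A minor).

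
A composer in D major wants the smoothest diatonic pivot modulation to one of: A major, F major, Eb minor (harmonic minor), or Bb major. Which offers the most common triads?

Triads of D major: D (I), Em (ii), F#m (iii), G (IV), A (V), Bm (vi), C#dim (vii°).
A major shares 4: D, F#m, A, Bm.
F major shares 0: none.
Eb minor (harmonic minor) shares 0: none.
Bb major shares 0: none.
The most common triads (4) are shared with A major.

A major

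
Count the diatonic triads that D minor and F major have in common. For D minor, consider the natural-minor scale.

Diatonic triads of D minor (natural minor): D minor (i), E diminished (ii°), F major (III), G minor (iv), A minor (v), Bb major (VI), C major (VII).
Diatonic triads of F major: F major (I), G minor (ii), A minor (iii), Bb major (IV), C major (V), D minor (vi), E diminished (vii°).
Matching root and quality in both lists: D minor, E diminished, F major, G minor, A minor, Bb major, C major.
That gives 7 common triads.

7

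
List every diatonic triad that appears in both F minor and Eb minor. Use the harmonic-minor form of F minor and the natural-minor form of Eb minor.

Bbm, Db

Triads in F minor (harmonic minor): Fm (i), Gdim (ii°), Abaug (III+), Bbm (iv), C (V), Db (VI), Edim (vii°).
Triads in Eb minor (natural minor): Ebm (i), Fdim (ii°), Gb (III), Abm (iv), Bbm (v), Cb (VI), Db (VII).
Shared triads with their functions: Bbm (iv in F minor, v in Eb minor); Db (VI in F minor, VII in Eb minor).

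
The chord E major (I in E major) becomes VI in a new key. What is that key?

The numeral VI denotes a major triad on scale degree 6. With E on degree 6, the tonic of the new key is G#.
Degree 6 carries a major triad in minor keys, so the destination is G# minor.
Check: the diatonic triads of G# minor (natural minor) are G#m (i), A#dim (ii°), B (III), C#m (iv), D#m (v), E (VI), F# (VII) — E major is indeed VI.

G# minor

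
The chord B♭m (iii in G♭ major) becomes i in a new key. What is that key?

The numeral i denotes a minor triad on scale degree 1. With B♭ on degree 1, the tonic of the new key is B♭.
Degree 1 carries a minor triad in minor keys, so the destination is B♭ minor.
Check: the diatonic triads of B♭ minor (natural minor) are B♭m (i), Cdim (ii°), D♭ (III), E♭m (iv), Fm (v), G♭ (VI), A♭ (VII) — B♭m is indeed i.

B♭ minor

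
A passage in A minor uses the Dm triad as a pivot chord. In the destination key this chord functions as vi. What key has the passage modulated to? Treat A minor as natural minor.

The numeral vi denotes a minor triad on scale degree 6. With D on degree 6, the tonic of the new key is F.
Degree 6 carries a minor triad in major keys, so the destination is F major.
Check: the diatonic triads of F major are F (I), Gm (ii), Am (iii), B♭ (IV), C (V), Dm (vi), Edim (vii°) — Dm is indeed vi.

F major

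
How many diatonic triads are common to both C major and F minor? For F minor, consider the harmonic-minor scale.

Diatonic triads of C major: C (I), Dm (ii), Em (iii), F (IV), G (V), Am (vi), Bdim (vii°).
Diatonic triads of F minor (harmonic minor): Fm (i), Gdim (ii°), Abaug (III+), Bbm (iv), C (V), Db (VI), Edim (vii°).
Matching root and quality in both lists: C.
That gives 1 common triad.

1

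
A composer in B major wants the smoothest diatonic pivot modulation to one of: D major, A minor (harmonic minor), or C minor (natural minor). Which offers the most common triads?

Triads of B major: B (I), C#m (ii), D#m (iii), E (IV), F# (V), G#m (vi), A#dim (vii°).
D major shares 0: none.
A minor (harmonic minor) shares 1: E.
C minor (natural minor) shares 0: none.
The most common triads (1) are shared with A minor.

A minor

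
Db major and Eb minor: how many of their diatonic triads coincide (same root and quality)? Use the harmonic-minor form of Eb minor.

Diatonic triads of Db major: Db (I), Ebm (ii), Fm (iii), Gb (IV), Ab (V), Bbm (vi), Cdim (vii°).
Diatonic triads of Eb minor (harmonic minor): Ebm (i), Fdim (ii°), Gbaug (III+), Abm (iv), Bb (V), Cb (VI), Ddim (vii°).
Matching root and quality in both lists: Ebm.
That gives 1 common triad.

1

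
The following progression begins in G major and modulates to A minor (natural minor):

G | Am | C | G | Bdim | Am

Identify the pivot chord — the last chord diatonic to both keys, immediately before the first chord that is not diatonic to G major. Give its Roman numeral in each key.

Chords diatonic to G major: G, Am, Bm, C, D, Em, F#dim.
Reading the progression, the first chord not in that set is Bdim, so the modulation leaves G major there.
The chord immediately before Bdim is G, which is diatonic to both keys: I in G major and VII in A minor.

G — I in G major, VII in A minor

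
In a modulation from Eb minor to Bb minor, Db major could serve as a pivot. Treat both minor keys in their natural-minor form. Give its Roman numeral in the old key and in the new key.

VII in Eb minor; III in Bb minor

The scale of Eb minor (natural minor) is Eb F Gb Ab Bb Cb Db; Db is degree 7, and the triad built there (Db-F-Ab) is major, so it is VII.
The scale of Bb minor (natural minor) is Bb C Db Eb F Gb Ab; Db is degree 3, and the triad built there (Db-F-Ab) is major, so it is III.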